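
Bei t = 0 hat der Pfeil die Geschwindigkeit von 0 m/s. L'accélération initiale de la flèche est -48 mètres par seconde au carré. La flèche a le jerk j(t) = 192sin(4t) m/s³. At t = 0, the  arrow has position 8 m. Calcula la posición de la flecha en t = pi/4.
Partiendo de la sacudida j(t) = 192·sin(4·t), tomamos 3 integrales. La antiderivada de la sacudida, con a(0) = -48, da la aceleración: a(t) = -48·cos(4·t). La antiderivada de la aceleración, con v(0) = 0, da la velocidad: v(t) = -12·sin(4·t). La antiderivada de la velocidad, con x(0) = 8, da la posición: x(t) = 3·cos(4·t) + 5. Usando x(t) = 3·cos(4·t) + 5 y sustituyendo t = pi/4, encontramos x = 2.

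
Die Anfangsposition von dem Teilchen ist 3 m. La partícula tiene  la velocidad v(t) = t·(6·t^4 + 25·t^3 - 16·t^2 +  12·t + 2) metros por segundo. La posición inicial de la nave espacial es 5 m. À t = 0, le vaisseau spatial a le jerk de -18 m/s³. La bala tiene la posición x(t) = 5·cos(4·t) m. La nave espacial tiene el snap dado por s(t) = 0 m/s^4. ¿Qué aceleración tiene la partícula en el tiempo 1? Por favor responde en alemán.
Wir müssen unsere Gleichung für die Geschwindigkeit v(t) = t·(6·t^4 + 25·t^3 - 16·t^2 + 12·t + 2) 1-mal ableiten. Mit d/dt von v(t) finden wir a(t) = 6·t^4 + 25·t^3 - 16·t^2 + t·(24·t^3 + 75·t^2 - 32·t + 12) + 12·t + 2. Aus der Gleichung für die Beschleunigung a(t) = 6·t^4 + 25·t^3 - 16·t^2 + t·(24·t^3 + 75·t^2 - 32·t + 12) + 12·t + 2, setzen wir t = 1 ein und erhalten a = 108.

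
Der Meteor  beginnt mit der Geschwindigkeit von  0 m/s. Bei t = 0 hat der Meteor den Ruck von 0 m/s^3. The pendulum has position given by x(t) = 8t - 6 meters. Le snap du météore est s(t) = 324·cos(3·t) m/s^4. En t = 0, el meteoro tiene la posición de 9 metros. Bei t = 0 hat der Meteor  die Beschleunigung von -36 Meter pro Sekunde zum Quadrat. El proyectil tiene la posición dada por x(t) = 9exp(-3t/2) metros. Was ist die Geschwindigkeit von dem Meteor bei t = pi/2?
Wir müssen die Stammfunktion unserer Gleichung für den Snap s(t) = 324·cos(3·t) 3-mal finden. Durch Integration von dem Snap und Verwendung der Anfangsbedingung j(0) = 0, erhalten wir j(t) = 108·sin(3·t). Durch Integration von dem Ruck und Verwendung der Anfangsbedingung a(0) = -36, erhalten wir a(t) = -36·cos(3·t). Mit ∫a(t)dt und Anwendung von v(0) = 0, finden wir v(t) = -12·sin(3·t). Aus der Gleichung für die Geschwindigkeit v(t) = -12·sin(3·t), setzen wir t = pi/2 ein und erhalten v = 12.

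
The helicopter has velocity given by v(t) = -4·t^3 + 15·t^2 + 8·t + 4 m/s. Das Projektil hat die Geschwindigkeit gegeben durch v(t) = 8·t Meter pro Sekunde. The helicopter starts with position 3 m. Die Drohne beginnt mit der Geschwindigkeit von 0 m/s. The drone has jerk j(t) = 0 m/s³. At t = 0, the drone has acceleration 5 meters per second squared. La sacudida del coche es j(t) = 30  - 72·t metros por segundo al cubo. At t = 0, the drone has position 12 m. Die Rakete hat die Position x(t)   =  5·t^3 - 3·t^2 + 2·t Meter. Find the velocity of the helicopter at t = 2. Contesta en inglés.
From the given velocity equation v(t) = -4·t^3 + 15·t^2 + 8·t + 4, we substitute t = 2 to get v = 48.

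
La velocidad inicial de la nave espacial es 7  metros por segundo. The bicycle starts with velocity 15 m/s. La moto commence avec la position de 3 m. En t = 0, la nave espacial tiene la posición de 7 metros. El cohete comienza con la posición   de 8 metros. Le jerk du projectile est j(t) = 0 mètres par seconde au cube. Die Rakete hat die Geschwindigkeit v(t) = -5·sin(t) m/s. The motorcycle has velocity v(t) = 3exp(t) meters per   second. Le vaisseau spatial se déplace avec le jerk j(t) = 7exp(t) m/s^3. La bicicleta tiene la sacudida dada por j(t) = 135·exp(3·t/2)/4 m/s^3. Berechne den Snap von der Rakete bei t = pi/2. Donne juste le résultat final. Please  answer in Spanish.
La respuesta es 0.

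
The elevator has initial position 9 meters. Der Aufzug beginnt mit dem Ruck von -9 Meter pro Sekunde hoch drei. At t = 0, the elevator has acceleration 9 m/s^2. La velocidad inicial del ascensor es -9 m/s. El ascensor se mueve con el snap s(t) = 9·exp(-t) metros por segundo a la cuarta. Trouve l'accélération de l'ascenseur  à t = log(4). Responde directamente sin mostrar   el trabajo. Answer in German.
Die Antwort ist 9/4.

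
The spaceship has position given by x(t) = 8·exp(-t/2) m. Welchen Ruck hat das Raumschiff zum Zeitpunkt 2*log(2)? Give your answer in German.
Wir müssen unsere Gleichung für die Position x(t) = 8·exp(-t/2) 3-mal ableiten. Die Ableitung von der Position ergibt die Geschwindigkeit: v(t) = -4·exp(-t/2). Mit d/dt von v(t) finden wir a(t) = 2·exp(-t/2). Durch Ableiten von der Beschleunigung erhalten wir den Ruck: j(t) = -exp(-t/2). Aus der Gleichung für den Ruck j(t) = -exp(-t/2), setzen wir t = 2*log(2) ein und erhalten j = -1/2.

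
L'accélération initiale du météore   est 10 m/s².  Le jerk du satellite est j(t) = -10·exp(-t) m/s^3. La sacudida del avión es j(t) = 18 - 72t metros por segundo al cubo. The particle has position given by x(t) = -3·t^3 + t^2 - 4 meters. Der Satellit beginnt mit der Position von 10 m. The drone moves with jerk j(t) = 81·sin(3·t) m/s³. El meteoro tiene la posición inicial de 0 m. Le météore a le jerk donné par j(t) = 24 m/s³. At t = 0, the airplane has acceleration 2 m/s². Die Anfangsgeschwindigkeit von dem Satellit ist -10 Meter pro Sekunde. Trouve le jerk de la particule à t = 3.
En partant de la position x(t) = -3·t^3 + t^2 - 4, nous prenons 3 dérivées. En prenant d/dt de x(t), nous trouvons v(t) = -9·t^2 + 2·t. En dérivant la vitesse, nous obtenons l'accélération: a(t) = 2 - 18·t. En dérivant l'accélération, nous obtenons le jerk: j(t) = -18. De l'équation du jerk j(t) = -18, nous substituons t = 3 pour obtenir j = -18.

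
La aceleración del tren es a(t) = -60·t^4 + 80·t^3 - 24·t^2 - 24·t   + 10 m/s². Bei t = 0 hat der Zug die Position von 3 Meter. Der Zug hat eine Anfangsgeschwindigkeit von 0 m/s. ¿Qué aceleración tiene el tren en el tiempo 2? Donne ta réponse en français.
En utilisant a(t) = -60·t^4 + 80·t^3 - 24·t^2 - 24·t + 10 et en substituant t = 2, nous trouvons a = -454.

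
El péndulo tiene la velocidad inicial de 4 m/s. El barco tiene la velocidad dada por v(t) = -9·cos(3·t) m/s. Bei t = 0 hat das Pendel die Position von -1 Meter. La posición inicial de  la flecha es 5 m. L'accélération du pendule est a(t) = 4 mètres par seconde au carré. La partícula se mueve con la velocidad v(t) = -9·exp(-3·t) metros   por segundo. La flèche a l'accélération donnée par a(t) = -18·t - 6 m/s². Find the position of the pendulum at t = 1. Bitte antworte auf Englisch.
We must find the antiderivative of our acceleration equation a(t) = 4 2 times. Taking ∫a(t)dt and applying v(0) = 4, we find v(t) = 4·t + 4. Finding the antiderivative of v(t) and using x(0) = -1: x(t) = 2·t^2 + 4·t - 1. Using x(t) = 2·t^2 + 4·t - 1 and substituting t = 1, we find x = 5.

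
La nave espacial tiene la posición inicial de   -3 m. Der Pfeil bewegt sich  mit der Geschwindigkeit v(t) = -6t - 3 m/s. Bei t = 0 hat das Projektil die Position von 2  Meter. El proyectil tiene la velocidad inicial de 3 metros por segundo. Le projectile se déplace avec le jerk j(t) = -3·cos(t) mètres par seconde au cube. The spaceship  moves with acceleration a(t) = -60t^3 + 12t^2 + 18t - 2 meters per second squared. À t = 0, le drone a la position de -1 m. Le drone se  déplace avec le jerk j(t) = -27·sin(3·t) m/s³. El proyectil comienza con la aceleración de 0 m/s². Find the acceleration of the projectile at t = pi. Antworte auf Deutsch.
Ausgehend von dem Ruck j(t) = -3·cos(t), nehmen wir 1 Stammfunktion. Die Stammfunktion von dem Ruck, mit a(0) = 0, ergibt die Beschleunigung: a(t) = -3·sin(t). Mit a(t) = -3·sin(t) und Einsetzen von t = pi, finden wir a = 0.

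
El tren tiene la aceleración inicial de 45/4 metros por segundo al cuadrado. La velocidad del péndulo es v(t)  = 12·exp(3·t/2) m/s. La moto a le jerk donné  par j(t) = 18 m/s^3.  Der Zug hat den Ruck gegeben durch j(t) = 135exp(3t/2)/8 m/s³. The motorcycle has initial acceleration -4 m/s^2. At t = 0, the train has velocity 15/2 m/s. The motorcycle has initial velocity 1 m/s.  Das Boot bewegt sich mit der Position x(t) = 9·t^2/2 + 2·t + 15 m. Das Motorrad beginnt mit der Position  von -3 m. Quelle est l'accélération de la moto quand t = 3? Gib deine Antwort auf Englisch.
To find the answer, we compute 1 integral of j(t) = 18. Integrating jerk and using the initial condition a(0) = -4, we get a(t) = 18·t - 4. From the given acceleration equation a(t) = 18·t - 4, we substitute t = 3 to get a = 50.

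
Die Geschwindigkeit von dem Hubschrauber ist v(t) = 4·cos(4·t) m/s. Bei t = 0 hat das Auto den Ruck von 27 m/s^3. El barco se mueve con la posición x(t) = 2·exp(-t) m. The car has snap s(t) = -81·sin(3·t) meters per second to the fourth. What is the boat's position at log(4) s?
From the given position equation x(t) = 2·exp(-t), we substitute t = log(4) to get x = 1/2.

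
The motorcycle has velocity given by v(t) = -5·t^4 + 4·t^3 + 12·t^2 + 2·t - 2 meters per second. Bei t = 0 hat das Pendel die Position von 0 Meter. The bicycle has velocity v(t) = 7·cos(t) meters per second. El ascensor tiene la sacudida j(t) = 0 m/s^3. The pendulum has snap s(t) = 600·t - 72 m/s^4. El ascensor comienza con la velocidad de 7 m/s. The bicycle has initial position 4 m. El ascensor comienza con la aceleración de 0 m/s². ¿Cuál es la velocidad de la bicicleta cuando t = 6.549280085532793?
De la ecuación de la velocidad v(t) = 7·cos(t), sustituimos t = 6.549280085532793 para obtener v = 6.75363632993406.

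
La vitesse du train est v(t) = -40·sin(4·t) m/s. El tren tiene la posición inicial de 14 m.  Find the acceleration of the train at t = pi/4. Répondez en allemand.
Um dies zu lösen, müssen wir 1 Ableitung unserer Gleichung für die Geschwindigkeit v(t) = -40·sin(4·t) nehmen. Mit d/dt von v(t) finden wir a(t) = -160·cos(4·t). Wir haben die Beschleunigung a(t) = -160·cos(4·t). Durch Einsetzen von t = pi/4: a(pi/4) = 160.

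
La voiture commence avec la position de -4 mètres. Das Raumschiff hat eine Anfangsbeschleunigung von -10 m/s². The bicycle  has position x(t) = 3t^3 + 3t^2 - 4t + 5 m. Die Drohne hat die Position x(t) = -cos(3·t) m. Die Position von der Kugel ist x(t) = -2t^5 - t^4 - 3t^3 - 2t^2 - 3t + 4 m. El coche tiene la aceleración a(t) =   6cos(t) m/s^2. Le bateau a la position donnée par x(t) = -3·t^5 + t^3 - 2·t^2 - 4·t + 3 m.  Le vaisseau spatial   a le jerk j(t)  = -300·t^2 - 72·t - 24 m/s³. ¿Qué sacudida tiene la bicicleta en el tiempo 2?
Para resolver esto, necesitamos tomar 3 derivadas de nuestra ecuación de la posición x(t) = 3·t^3 + 3·t^2 - 4·t + 5. Tomando d/dt de x(t), encontramos v(t) = 9·t^2 + 6·t - 4. La derivada de la velocidad da la aceleración: a(t) = 18·t + 6. Tomando d/dt de a(t), encontramos j(t) = 18. Usando j(t) = 18 y sustituyendo t = 2, encontramos j = 18.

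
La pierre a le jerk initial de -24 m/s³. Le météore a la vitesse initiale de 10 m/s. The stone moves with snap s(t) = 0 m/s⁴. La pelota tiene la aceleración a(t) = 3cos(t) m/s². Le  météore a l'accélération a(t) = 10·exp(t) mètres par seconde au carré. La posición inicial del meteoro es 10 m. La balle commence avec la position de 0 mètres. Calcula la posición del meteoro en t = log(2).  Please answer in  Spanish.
Debemos encontrar la antiderivada de nuestra ecuación de la aceleración a(t) = 10·exp(t) 2 veces. La antiderivada de la aceleración es la velocidad. Usando v(0) = 10, obtenemos v(t) = 10·exp(t). Tomando ∫v(t)dt y aplicando x(0) = 10, encontramos x(t) = 10·exp(t). Tenemos la posición x(t) = 10·exp(t). Sustituyendo t = log(2): x(log(2)) = 20.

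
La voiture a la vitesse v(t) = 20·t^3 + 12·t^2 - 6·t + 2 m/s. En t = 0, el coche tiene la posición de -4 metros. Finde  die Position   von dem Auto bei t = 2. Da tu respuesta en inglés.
To find the answer, we compute 1 integral of v(t) = 20·t^3 + 12·t^2 - 6·t + 2. Taking ∫v(t)dt and applying x(0) = -4, we find x(t) = 5·t^4 + 4·t^3 - 3·t^2 + 2·t - 4. We have position x(t) = 5·t^4 + 4·t^3 - 3·t^2 + 2·t - 4. Substituting t = 2: x(2) = 100.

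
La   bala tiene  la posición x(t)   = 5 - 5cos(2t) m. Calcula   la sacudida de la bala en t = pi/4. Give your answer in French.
Pour résoudre ceci, nous devons prendre 3 dérivées de notre équation de la position x(t) = 5 - 5·cos(2·t). En prenant d/dt de x(t), nous trouvons v(t) = 10·sin(2·t). En prenant d/dt de v(t), nous trouvons a(t) = 20·cos(2·t). En dérivant l'accélération, nous obtenons le jerk: j(t) = -40·sin(2·t). De l'équation du jerk j(t) = -40·sin(2·t), nous substituons t = pi/4 pour obtenir j = -40.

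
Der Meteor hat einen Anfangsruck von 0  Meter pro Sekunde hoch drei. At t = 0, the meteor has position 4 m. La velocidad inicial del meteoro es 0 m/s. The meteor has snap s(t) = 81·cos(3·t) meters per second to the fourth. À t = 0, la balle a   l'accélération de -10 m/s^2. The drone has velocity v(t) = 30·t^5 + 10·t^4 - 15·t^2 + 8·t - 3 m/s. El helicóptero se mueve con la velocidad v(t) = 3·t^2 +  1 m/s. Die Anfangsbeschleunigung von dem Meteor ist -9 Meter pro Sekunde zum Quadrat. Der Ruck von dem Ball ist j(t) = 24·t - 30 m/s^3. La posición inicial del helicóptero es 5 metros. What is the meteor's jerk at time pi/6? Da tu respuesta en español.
Para resolver esto, necesitamos tomar 1 integral de nuestra ecuación del snap s(t) = 81·cos(3·t). La antiderivada del snap es la sacudida. Usando j(0) = 0, obtenemos j(t) = 27·sin(3·t). Tenemos la sacudida j(t) = 27·sin(3·t). Sustituyendo t = pi/6: j(pi/6) = 27.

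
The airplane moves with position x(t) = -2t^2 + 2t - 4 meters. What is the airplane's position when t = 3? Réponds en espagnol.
De la ecuación de la posición x(t) = -2·t^2 + 2·t - 4, sustituimos t = 3 para obtener x = -16.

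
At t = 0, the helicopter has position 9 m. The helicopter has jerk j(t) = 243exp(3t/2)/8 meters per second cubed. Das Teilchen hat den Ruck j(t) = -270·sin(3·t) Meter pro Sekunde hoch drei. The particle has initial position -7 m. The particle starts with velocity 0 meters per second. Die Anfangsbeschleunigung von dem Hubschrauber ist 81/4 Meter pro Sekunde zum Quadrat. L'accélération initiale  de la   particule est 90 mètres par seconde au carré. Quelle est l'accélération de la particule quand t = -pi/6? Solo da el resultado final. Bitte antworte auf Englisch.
a(-pi/6) = 0.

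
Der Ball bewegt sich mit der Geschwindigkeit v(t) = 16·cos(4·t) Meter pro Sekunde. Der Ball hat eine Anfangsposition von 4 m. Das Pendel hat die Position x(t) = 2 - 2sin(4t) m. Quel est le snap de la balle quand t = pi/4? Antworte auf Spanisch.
Para resolver esto, necesitamos tomar 3 derivadas de nuestra ecuación de la velocidad v(t) = 16·cos(4·t). Tomando d/dt de v(t), encontramos a(t) = -64·sin(4·t). La derivada de la aceleración da la sacudida: j(t) = -256·cos(4·t). Tomando d/dt de j(t), encontramos s(t) = 1024·sin(4·t). Usando s(t) = 1024·sin(4·t) y sustituyendo t = pi/4, encontramos s = 0.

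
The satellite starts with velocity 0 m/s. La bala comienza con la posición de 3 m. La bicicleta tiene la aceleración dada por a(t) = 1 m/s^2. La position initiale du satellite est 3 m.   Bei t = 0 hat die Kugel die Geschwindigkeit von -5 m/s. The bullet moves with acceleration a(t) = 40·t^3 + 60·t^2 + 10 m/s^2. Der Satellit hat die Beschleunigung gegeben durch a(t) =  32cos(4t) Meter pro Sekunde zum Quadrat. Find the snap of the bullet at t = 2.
Starting from acceleration a(t) = 40·t^3 + 60·t^2 + 10, we take 2 derivatives. The derivative of acceleration gives jerk: j(t) = 120·t^2 + 120·t. The derivative of jerk gives snap: s(t) = 240·t + 120. Using s(t) = 240·t + 120 and substituting t = 2, we find s = 600.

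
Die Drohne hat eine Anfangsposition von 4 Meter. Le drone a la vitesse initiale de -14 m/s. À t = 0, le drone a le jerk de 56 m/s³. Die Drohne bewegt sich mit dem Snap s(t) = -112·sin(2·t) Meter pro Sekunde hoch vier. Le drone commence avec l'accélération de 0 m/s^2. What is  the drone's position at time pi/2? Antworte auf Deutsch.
Wir müssen unsere Gleichung für den Snap s(t) = -112·sin(2·t) 4-mal integrieren. Durch Integration von dem Snap und Verwendung der Anfangsbedingung j(0) = 56, erhalten wir j(t) = 56·cos(2·t). Das Integral von dem Ruck, mit a(0) = 0, ergibt die Beschleunigung: a(t) = 28·sin(2·t). Durch Integration von der Beschleunigung und Verwendung der Anfangsbedingung v(0) = -14, erhalten wir v(t) = -14·cos(2·t). Die Stammfunktion von der Geschwindigkeit ist die Position. Mit x(0) = 4 erhalten wir x(t) = 4 - 7·sin(2·t). Wir haben die Position x(t) = 4 - 7·sin(2·t). Durch Einsetzen von t = pi/2: x(pi/2) = 4.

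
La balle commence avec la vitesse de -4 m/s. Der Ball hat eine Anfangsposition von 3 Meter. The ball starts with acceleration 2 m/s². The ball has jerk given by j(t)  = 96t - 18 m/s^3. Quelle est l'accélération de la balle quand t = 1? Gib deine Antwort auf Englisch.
We need to integrate our jerk equation j(t) = 96·t - 18 1 time. The antiderivative of jerk is acceleration. Using a(0) = 2, we get a(t) = 48·t^2 - 18·t + 2. We have acceleration a(t) = 48·t^2 - 18·t + 2. Substituting t = 1: a(1) = 32.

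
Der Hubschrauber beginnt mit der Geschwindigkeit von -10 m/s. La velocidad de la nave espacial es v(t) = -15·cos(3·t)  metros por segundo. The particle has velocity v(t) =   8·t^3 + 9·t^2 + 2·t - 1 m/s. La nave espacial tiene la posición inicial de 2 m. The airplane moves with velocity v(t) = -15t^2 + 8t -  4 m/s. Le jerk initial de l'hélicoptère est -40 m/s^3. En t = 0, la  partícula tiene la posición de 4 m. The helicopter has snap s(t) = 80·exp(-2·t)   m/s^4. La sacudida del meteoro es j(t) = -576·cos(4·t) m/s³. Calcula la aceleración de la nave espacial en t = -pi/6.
Para resolver esto, necesitamos tomar 1 derivada de nuestra ecuación de la velocidad v(t) = -15·cos(3·t). La derivada de la velocidad da la aceleración: a(t) = 45·sin(3·t). Usando a(t) = 45·sin(3·t) y sustituyendo t = -pi/6, encontramos a = -45.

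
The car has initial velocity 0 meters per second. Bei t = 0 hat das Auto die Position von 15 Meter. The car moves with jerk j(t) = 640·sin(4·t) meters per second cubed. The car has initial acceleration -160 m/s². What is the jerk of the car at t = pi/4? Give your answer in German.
Wir haben den Ruck j(t) = 640·sin(4·t). Durch Einsetzen von t = pi/4: j(pi/4) = 0.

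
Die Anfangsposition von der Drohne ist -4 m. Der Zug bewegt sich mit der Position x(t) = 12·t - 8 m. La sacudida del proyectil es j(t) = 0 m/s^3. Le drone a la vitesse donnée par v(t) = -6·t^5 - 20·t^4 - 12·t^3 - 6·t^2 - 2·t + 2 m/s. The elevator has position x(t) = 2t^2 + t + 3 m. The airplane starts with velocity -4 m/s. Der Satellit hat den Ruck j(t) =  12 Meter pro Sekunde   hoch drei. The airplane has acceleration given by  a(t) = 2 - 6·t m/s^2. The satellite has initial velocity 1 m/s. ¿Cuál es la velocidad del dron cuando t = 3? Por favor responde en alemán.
Aus der Gleichung für die Geschwindigkeit v(t) = -6·t^5 - 20·t^4 - 12·t^3 - 6·t^2 - 2·t + 2, setzen wir t = 3 ein und erhalten v = -3460.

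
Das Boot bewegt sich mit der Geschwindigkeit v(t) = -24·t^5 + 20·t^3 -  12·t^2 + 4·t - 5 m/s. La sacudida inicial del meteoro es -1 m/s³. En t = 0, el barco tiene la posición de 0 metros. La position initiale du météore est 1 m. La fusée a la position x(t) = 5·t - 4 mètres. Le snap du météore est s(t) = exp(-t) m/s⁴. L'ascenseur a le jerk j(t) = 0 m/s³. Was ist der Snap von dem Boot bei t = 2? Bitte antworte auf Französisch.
En partant de la vitesse v(t) = -24·t^5 + 20·t^3 - 12·t^2 + 4·t - 5, nous prenons 3 dérivées. En prenant d/dt de v(t), nous trouvons a(t) = -120·t^4 + 60·t^2 - 24·t + 4. En prenant d/dt de a(t), nous trouvons j(t) = -480·t^3 + 120·t - 24. La dérivée du jerk donne le snap: s(t) = 120 - 1440·t^2. En utilisant s(t) = 120 - 1440·t^2 et en substituant t = 2, nous trouvons s = -5640.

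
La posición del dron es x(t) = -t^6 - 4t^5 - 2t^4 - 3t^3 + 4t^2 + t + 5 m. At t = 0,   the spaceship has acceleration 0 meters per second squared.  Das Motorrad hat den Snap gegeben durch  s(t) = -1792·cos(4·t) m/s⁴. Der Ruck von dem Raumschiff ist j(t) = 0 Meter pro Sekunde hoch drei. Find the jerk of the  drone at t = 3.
Starting from position x(t) = -t^6 - 4·t^5 - 2·t^4 - 3·t^3 + 4·t^2 + t + 5, we take 3 derivatives. The derivative of position gives velocity: v(t) = -6·t^5 - 20·t^4 - 8·t^3 - 9·t^2 + 8·t + 1. Taking d/dt of v(t), we find a(t) = -30·t^4 - 80·t^3 - 24·t^2 - 18·t + 8. The derivative of acceleration gives jerk: j(t) = -120·t^3 - 240·t^2 - 48·t - 18. We have jerk j(t) = -120·t^3 - 240·t^2 - 48·t - 18. Substituting t = 3: j(3) = -5562.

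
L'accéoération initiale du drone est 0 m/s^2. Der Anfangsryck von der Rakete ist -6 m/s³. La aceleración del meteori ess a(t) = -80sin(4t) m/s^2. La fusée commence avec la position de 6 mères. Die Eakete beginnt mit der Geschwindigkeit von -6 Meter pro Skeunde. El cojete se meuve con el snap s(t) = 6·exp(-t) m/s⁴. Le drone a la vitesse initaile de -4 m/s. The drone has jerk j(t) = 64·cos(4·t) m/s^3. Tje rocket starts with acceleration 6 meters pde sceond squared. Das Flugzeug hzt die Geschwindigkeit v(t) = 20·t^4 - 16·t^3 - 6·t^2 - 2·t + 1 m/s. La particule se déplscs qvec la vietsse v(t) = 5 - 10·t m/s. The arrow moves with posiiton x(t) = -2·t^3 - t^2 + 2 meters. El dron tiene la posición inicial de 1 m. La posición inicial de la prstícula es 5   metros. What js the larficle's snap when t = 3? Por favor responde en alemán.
Ausgehend von der Geschwindigkeit v(t) = 5 - 10·t, nehmen wir 3 Ableitungen. Durch Ableiten von der Geschwindigkeit erhalten wir die Beschleunigung: a(t) = -10. Die Ableitung von der Beschleunigung ergibt den Ruck: j(t) = 0. Die Ableitung von dem Ruck ergibt den Snap: s(t) = 0. Aus der Gleichung für den Snap s(t) = 0, setzen wir t = 3 ein und erhalten s = 0.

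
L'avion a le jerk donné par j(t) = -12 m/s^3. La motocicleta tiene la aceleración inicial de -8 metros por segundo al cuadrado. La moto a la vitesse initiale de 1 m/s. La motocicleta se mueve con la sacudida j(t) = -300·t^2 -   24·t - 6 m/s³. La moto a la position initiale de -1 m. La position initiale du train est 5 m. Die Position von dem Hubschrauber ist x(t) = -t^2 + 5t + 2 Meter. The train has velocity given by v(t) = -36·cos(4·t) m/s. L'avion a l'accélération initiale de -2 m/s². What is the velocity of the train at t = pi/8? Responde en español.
Tenemos la velocidad v(t) = -36·cos(4·t). Sustituyendo t = pi/8: v(pi/8) = 0.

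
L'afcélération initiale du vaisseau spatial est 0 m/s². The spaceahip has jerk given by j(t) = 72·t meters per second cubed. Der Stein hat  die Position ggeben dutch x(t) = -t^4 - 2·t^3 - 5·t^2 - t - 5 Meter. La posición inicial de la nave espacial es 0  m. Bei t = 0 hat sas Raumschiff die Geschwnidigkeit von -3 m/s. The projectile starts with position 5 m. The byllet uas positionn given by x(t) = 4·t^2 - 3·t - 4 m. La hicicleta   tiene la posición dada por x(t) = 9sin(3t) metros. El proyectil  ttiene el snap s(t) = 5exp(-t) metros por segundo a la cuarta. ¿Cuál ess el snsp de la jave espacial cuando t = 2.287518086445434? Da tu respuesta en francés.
En partant du jerk j(t) = 72·t, nous prenons 1 dérivée. En dérivant le jerk, nous obtenons le snap: s(t) = 72. En utilisant s(t) = 72 et en substituant t = 2.287518086445434, nous trouvons s = 72.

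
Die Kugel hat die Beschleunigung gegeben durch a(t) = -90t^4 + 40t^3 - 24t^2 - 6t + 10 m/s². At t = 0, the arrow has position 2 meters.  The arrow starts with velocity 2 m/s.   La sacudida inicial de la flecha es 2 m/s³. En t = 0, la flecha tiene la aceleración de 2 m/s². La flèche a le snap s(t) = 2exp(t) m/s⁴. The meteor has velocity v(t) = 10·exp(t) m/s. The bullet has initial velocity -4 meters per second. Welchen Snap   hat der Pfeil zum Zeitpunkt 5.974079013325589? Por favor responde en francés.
De l'équation du snap s(t) = 2·exp(t), nous substituons t = 5.974079013325589 pour obtenir s = 786.211778070053.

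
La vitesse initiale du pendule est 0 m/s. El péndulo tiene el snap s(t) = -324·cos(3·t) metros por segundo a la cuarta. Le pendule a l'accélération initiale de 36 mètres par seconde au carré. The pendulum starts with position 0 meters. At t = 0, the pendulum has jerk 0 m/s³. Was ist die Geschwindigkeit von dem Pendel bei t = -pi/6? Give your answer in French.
Nous devons intégrer notre équation du snap s(t) = -324·cos(3·t) 3 fois. La primitive du snap est le jerk. En utilisant j(0) = 0, nous obtenons j(t) = -108·sin(3·t). En intégrant le jerk et en utilisant la condition initiale a(0) = 36, nous obtenons a(t) = 36·cos(3·t). L'intégrale de l'accélération est la vitesse. En utilisant v(0) = 0, nous obtenons v(t) = 12·sin(3·t). De l'équation de la vitesse v(t) = 12·sin(3·t), nous substituons t = -pi/6 pour obtenir v = -12.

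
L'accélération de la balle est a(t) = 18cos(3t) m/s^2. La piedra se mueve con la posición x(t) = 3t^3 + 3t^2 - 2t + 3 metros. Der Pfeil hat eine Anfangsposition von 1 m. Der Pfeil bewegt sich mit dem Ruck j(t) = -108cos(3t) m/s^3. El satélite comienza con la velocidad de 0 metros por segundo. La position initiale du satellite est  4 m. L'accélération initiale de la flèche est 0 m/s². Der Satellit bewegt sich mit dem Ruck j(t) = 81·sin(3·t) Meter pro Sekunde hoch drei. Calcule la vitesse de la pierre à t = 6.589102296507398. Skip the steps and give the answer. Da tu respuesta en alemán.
Die Antwort ist 428.281035443596.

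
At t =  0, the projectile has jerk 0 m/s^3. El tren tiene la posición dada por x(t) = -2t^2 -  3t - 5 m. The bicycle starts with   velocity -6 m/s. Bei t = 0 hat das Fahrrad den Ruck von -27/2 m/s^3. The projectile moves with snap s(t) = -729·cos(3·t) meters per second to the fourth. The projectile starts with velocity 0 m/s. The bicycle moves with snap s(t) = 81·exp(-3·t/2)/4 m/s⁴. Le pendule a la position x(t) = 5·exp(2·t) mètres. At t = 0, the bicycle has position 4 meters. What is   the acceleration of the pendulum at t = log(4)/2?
Starting from position x(t) = 5·exp(2·t), we take 2 derivatives. Differentiating position, we get velocity: v(t) = 10·exp(2·t). Taking d/dt of v(t), we find a(t) = 20·exp(2·t). We have acceleration a(t) = 20·exp(2·t). Substituting t = log(4)/2: a(log(4)/2) = 80.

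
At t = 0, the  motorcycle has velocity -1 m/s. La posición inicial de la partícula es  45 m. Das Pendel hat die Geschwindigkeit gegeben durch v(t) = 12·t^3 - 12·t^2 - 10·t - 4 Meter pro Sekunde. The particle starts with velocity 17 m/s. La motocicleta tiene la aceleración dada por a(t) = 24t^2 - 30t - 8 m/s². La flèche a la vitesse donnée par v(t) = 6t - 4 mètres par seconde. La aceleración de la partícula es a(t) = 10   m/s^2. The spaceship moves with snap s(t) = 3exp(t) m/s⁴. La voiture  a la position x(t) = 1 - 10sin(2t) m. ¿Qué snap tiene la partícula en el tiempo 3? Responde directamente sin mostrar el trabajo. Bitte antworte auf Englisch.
The answer is 0.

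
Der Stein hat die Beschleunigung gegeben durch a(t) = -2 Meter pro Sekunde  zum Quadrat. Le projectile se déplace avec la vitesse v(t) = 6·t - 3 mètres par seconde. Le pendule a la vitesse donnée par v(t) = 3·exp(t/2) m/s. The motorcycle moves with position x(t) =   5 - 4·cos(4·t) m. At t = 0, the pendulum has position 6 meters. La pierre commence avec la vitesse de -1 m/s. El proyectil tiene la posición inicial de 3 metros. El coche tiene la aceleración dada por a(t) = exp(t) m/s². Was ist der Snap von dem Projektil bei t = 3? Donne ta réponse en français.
En partant de la vitesse v(t) = 6·t - 3, nous prenons 3 dérivées. La dérivée de la vitesse donne l'accélération: a(t) = 6. La dérivée de l'accélération donne le jerk: j(t) = 0. En prenant d/dt de j(t), nous trouvons s(t) = 0. Nous avons le snap s(t) = 0. En substituant t = 3: s(3) = 0.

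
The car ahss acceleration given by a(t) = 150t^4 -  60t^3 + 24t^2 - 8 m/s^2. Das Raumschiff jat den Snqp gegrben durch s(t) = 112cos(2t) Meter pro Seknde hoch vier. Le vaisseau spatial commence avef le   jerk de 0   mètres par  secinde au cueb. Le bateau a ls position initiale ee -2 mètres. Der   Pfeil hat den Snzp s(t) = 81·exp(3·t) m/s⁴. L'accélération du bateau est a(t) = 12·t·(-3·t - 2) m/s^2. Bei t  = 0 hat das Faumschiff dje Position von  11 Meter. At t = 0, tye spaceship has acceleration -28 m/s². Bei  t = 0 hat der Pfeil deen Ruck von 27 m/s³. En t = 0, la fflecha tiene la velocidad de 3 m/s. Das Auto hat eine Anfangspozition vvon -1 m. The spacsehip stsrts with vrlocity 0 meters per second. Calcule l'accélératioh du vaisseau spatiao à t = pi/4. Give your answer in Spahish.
Para resolver esto, necesitamos tomar 2 antiderivadas de nuestra ecuación del snap s(t) = 112·cos(2·t). La integral del snap es la sacudida. Usando j(0) = 0, obtenemos j(t) = 56·sin(2·t). Tomando ∫j(t)dt y aplicando a(0) = -28, encontramos a(t) = -28·cos(2·t). De la ecuación de la aceleración a(t) = -28·cos(2·t), sustituimos t = pi/4 para obtener a = 0.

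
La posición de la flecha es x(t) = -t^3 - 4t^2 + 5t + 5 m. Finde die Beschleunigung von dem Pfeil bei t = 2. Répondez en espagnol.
Debemos derivar nuestra ecuación de la posición x(t) = -t^3 - 4·t^2 + 5·t + 5 2 veces. Tomando d/dt de x(t), encontramos v(t) = -3·t^2 - 8·t + 5. Derivando la velocidad, obtenemos la aceleración: a(t) = -6·t - 8. Usando a(t) = -6·t - 8 y sustituyendo t = 2, encontramos a = -20.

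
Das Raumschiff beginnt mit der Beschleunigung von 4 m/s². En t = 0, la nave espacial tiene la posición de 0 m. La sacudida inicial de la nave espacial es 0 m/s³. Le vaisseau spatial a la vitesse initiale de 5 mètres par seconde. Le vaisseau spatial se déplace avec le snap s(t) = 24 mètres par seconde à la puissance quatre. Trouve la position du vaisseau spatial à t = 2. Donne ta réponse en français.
En partant du snap s(t) = 24, nous prenons 4 intégrales. L'intégrale du snap est le jerk. En utilisant j(0) = 0, nous obtenons j(t) = 24·t. L'intégrale du jerk est l'accélération. En utilisant a(0) = 4, nous obtenons a(t) = 12·t^2 + 4. En prenant ∫a(t)dt et en appliquant v(0) = 5, nous trouvons v(t) = 4·t^3 + 4·t + 5. En intégrant la vitesse et en utilisant la condition initiale x(0) = 0, nous obtenons x(t) = t^4 + 2·t^2 + 5·t. Nous avons la position x(t) = t^4 + 2·t^2 + 5·t. En substituant t = 2: x(2) = 34.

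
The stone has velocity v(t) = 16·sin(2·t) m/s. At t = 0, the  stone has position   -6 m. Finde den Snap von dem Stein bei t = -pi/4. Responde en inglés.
We must differentiate our velocity equation v(t) = 16·sin(2·t) 3 times. Taking d/dt of v(t), we find a(t) = 32·cos(2·t). Taking d/dt of a(t), we find j(t) = -64·sin(2·t). The derivative of jerk gives snap: s(t) = -128·cos(2·t). We have snap s(t) = -128·cos(2·t). Substituting t = -pi/4: s(-pi/4) = 0.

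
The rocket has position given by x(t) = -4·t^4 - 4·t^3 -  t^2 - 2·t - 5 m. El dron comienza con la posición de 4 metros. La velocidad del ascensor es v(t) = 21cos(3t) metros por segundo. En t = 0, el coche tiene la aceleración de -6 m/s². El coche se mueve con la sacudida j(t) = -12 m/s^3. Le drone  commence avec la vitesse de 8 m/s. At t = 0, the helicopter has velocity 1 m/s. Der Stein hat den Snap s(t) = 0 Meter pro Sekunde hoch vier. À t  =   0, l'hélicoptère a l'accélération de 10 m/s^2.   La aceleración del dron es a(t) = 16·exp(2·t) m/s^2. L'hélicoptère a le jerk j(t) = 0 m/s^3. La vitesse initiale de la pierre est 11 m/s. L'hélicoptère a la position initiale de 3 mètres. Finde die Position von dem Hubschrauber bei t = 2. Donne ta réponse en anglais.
We must find the integral of our jerk equation j(t) = 0 3 times. The antiderivative of jerk is acceleration. Using a(0) = 10, we get a(t) = 10. Finding the antiderivative of a(t) and using v(0) = 1: v(t) = 10·t + 1. Finding the integral of v(t) and using x(0) = 3: x(t) = 5·t^2 + t + 3. We have position x(t) = 5·t^2 + t + 3. Substituting t = 2: x(2) = 25.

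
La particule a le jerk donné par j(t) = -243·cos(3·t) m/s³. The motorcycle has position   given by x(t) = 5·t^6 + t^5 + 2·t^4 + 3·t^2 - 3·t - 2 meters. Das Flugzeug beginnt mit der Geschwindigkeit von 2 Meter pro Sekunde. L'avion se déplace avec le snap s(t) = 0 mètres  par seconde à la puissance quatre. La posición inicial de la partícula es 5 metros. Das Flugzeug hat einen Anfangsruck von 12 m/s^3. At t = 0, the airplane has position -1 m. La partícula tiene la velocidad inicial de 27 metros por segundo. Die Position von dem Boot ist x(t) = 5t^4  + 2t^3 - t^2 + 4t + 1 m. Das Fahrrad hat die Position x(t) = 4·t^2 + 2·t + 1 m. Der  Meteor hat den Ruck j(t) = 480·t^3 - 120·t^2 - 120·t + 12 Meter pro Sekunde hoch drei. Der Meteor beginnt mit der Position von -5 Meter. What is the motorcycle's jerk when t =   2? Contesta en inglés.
Starting from position x(t) = 5·t^6 + t^5 + 2·t^4 + 3·t^2 - 3·t - 2, we take 3 derivatives. The derivative of position gives velocity: v(t) = 30·t^5 + 5·t^4 + 8·t^3 + 6·t - 3. Differentiating velocity, we get acceleration: a(t) = 150·t^4 + 20·t^3 + 24·t^2 + 6. Differentiating acceleration, we get jerk: j(t) = 600·t^3 + 60·t^2 + 48·t. We have jerk j(t) = 600·t^3 + 60·t^2 + 48·t. Substituting t = 2: j(2) = 5136.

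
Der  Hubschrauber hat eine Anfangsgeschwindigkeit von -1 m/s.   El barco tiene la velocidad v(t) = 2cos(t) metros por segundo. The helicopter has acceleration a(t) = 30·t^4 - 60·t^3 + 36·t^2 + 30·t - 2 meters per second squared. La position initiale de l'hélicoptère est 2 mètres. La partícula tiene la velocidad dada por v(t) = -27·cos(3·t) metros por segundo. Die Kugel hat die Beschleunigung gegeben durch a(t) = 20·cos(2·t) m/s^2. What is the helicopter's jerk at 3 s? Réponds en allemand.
Um dies zu lösen, müssen wir 1 Ableitung unserer Gleichung für die Beschleunigung a(t) = 30·t^4 - 60·t^3 + 36·t^2 + 30·t - 2 nehmen. Mit d/dt von a(t) finden wir j(t) = 120·t^3 - 180·t^2 + 72·t + 30. Mit j(t) = 120·t^3 - 180·t^2 + 72·t + 30 und Einsetzen von t = 3, finden wir j = 1866.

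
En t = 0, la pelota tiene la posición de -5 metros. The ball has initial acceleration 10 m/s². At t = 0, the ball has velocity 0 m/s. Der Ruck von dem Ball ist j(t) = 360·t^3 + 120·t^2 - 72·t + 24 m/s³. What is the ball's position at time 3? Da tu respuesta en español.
Necesitamos integrar nuestra ecuación de la sacudida j(t) = 360·t^3 + 120·t^2 - 72·t + 24 3 veces. Tomando ∫j(t)dt y aplicando a(0) = 10, encontramos a(t) = 90·t^4 + 40·t^3 - 36·t^2 + 24·t + 10. La integral de la aceleración, con v(0) = 0, da la velocidad: v(t) = 2·t·(9·t^4 + 5·t^3 - 6·t^2 + 6·t + 5). La integral de la velocidad, con x(0) = -5, da la posición: x(t) = 3·t^6 + 2·t^5 - 3·t^4 + 4·t^3 + 5·t^2 - 5. Tenemos la posición x(t) = 3·t^6 + 2·t^5 - 3·t^4 + 4·t^3 + 5·t^2 - 5. Sustituyendo t = 3: x(3) = 2578.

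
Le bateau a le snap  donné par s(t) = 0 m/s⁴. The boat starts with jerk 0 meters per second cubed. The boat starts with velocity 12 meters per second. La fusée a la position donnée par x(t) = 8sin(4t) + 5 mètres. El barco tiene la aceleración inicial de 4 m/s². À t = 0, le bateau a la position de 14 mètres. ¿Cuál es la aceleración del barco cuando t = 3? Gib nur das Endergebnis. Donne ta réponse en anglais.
At t = 3, a = 4.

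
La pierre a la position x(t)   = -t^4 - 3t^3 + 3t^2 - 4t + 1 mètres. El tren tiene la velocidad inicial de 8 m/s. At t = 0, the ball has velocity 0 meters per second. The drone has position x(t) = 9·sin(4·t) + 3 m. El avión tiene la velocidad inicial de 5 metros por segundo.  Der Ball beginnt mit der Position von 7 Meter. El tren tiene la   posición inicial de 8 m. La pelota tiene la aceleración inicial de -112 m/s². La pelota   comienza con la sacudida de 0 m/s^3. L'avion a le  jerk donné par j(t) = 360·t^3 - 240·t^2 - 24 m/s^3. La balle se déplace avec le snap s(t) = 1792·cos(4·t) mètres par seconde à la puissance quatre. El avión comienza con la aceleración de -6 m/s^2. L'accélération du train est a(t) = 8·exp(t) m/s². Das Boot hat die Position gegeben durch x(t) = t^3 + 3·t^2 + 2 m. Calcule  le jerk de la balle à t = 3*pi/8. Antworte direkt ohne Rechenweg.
Le jerk à t = 3*pi/8 est j = -448.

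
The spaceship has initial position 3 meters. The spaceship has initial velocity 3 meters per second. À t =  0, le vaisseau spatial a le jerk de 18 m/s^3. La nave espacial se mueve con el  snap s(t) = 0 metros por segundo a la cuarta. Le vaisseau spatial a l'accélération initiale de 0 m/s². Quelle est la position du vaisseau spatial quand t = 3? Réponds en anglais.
To solve this, we need to take 4 integrals of our snap equation s(t) = 0. Taking ∫s(t)dt and applying j(0) = 18, we find j(t) = 18. Finding the integral of j(t) and using a(0) = 0: a(t) = 18·t. The antiderivative of acceleration is velocity. Using v(0) = 3, we get v(t) = 9·t^2 + 3. The integral of velocity, with x(0) = 3, gives position: x(t) = 3·t^3 + 3·t + 3. We have position x(t) = 3·t^3 + 3·t + 3. Substituting t = 3: x(3) = 93.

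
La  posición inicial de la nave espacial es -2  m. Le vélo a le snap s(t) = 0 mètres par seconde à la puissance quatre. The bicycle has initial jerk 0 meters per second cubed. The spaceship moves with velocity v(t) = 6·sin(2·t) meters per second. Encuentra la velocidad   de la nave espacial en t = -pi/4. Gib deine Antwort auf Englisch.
We have velocity v(t) = 6·sin(2·t). Substituting t = -pi/4: v(-pi/4) = -6.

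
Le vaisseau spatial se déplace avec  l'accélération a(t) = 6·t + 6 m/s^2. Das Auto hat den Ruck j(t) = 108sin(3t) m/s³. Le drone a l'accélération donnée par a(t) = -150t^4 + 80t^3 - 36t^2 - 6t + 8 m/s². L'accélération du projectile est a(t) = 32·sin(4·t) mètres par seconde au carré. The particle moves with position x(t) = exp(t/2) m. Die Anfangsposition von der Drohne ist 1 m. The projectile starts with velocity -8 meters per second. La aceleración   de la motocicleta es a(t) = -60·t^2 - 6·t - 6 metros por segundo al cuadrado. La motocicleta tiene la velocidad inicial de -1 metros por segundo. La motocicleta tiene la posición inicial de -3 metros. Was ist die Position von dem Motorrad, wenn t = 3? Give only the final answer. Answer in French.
À t = 3, x = -465.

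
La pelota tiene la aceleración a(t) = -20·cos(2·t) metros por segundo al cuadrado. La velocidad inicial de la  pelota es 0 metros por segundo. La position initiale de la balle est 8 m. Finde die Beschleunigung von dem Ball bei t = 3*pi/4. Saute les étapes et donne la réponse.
Die Antwort ist 0.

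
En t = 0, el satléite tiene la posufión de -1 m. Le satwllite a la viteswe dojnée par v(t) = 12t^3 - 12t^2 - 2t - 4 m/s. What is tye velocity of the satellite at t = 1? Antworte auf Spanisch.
Usando v(t) = 12·t^3 - 12·t^2 - 2·t - 4 y sustituyendo t = 1, encontramos v = -6.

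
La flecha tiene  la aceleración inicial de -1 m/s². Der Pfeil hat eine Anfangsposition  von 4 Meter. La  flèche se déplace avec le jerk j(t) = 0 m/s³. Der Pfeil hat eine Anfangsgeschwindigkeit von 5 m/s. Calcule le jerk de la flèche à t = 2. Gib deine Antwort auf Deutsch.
Aus der Gleichung für den Ruck j(t) = 0, setzen wir t = 2 ein und erhalten j = 0.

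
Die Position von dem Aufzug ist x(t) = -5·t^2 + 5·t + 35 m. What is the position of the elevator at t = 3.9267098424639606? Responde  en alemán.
Wir haben die Position x(t) = -5·t^2 + 5·t + 35. Durch Einsetzen von t = 3.9267098424639606: x(3.9267098424639606) = -22.4617017221969.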